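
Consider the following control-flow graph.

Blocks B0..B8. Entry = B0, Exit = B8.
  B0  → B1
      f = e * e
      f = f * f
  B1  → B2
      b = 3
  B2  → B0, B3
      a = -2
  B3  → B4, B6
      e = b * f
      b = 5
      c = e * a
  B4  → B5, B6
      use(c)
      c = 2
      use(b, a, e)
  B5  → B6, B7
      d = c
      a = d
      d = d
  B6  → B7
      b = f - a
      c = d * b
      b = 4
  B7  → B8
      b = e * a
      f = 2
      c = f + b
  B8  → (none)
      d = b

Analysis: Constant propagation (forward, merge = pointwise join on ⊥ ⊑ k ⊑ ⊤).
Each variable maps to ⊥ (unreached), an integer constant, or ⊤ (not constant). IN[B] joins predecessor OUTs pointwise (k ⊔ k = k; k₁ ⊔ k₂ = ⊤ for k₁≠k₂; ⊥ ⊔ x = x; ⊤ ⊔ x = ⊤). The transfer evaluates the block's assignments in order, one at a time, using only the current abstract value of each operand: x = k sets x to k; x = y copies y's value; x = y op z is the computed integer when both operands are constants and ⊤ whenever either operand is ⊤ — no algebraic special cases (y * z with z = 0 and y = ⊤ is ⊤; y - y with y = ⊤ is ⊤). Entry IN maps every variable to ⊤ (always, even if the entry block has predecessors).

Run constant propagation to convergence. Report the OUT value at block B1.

Fixpoint table:
  B0: | IN=(all ⊤) | OUT=(all ⊤)
  B1: | IN=(all ⊤) | OUT={b:3; rest ⊤}
  B2: | IN={b:3; rest ⊤} | OUT={a:-2, b:3; rest ⊤}
  B3: | IN={a:-2, b:3; rest ⊤} | OUT={a:-2, b:5; rest ⊤}
  B4: | IN={a:-2, b:5; rest ⊤} | OUT={a:-2, b:5, c:2; rest ⊤}
  B5: | IN={a:-2, b:5, c:2; rest ⊤} | OUT={a:2, b:5, c:2, d:2; rest ⊤}
  B6: | IN={b:5; rest ⊤} | OUT={b:4; rest ⊤}
  B7: | IN=(all ⊤) | OUT={f:2; rest ⊤}
  B8: | IN={f:2; rest ⊤} | OUT={f:2; rest ⊤}

Merge at B1: IN[B1] = OUT[B0] = {a: ⊤, b: ⊤, c: ⊤, d: ⊤, e: ⊤, f: ⊤}
Applying B1's transfer function to that IN value gives OUT[B1] (row B1 above).

Answer: {a: ⊤, b: 3, c: ⊤, d: ⊤, e: ⊤, f: ⊤}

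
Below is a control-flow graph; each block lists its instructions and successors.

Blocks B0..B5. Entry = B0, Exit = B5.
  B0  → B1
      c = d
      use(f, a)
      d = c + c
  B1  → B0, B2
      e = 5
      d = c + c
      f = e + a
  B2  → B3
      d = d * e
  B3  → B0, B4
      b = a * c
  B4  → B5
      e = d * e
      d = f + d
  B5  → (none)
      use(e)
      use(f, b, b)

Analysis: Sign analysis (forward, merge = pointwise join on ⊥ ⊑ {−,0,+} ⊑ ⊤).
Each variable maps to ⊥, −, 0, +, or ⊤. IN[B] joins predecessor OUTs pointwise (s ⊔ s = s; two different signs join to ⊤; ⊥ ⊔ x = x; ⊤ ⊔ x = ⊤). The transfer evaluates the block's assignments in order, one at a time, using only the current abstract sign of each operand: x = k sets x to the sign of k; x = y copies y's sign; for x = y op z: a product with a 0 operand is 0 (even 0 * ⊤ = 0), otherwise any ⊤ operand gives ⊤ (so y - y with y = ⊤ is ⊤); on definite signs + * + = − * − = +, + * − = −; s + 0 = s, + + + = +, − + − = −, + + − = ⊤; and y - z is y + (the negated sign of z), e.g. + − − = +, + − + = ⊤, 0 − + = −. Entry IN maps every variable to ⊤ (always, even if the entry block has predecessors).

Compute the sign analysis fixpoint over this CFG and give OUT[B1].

Answer: {a: ⊤, b: ⊤, c: ⊤, d: ⊤, e: +, f: ⊤}

Working:
Fixpoint table:
  B0:   IN=(all ⊤)   OUT=(all ⊤)
  B1:   IN=(all ⊤)   OUT={e:+; rest ⊤}
  B2:   IN={e:+; rest ⊤}   OUT={e:+; rest ⊤}
  B3:   IN={e:+; rest ⊤}   OUT={e:+; rest ⊤}
  B4:   IN={e:+; rest ⊤}   OUT=(all ⊤)
  B5:   IN=(all ⊤)   OUT=(all ⊤)

Merge at B1: IN[B1] = OUT[B0] = {a: ⊤, b: ⊤, c: ⊤, d: ⊤, e: ⊤, f: ⊤}
Applying B1's transfer function to that IN value gives OUT[B1] (row B1 above).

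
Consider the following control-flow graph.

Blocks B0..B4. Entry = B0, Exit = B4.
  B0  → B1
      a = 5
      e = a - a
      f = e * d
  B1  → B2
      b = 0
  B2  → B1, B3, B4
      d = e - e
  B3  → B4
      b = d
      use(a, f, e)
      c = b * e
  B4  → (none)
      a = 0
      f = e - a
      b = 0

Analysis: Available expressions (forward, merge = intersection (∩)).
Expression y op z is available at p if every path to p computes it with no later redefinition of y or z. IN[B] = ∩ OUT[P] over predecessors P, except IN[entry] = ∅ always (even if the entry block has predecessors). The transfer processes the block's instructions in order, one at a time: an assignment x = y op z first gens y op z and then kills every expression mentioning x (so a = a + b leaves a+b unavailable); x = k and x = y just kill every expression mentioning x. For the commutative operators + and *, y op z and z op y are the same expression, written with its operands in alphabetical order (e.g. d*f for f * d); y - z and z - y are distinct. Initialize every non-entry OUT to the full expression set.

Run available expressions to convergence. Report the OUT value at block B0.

Answer: {a-a, d*e}

Derivation:
Converged values:
  B0:  IN={}  OUT={a-a, d*e}
  B1:  IN={a-a}  OUT={a-a}
  B2:  IN={a-a}  OUT={a-a, e-e}
  B3:  IN={a-a, e-e}  OUT={a-a, b*e, e-e}
  B4:  IN={a-a, e-e}  OUT={e-a, e-e}

B0 is the boundary node: IN[B0] = {}
Applying B0's transfer function to that IN value gives OUT[B0] (row B0 above).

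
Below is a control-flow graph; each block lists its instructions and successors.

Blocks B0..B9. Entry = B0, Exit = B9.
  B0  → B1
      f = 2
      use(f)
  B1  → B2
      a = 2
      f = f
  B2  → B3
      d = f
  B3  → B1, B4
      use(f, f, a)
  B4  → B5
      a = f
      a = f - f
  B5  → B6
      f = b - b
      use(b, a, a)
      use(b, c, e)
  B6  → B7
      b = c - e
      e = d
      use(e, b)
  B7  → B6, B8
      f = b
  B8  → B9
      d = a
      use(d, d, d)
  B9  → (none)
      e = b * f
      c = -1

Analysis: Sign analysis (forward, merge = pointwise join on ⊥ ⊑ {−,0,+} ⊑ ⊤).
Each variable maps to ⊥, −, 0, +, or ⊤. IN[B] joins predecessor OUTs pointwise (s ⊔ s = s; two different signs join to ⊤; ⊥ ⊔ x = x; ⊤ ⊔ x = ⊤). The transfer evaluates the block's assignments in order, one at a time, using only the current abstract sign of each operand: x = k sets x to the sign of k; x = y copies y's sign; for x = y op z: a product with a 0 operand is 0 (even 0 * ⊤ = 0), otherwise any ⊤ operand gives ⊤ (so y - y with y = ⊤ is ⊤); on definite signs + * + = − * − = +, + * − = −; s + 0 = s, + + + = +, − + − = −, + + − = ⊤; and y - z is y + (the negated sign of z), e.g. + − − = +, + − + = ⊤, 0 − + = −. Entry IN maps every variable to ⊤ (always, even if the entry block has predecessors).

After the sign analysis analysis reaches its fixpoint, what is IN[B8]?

Fixpoint table:
  B0:   IN=(all ⊤)   OUT={f:+; rest ⊤}
  B1:   IN={f:+; rest ⊤}   OUT={a:+, f:+; rest ⊤}
  B2:   IN={a:+, f:+; rest ⊤}   OUT={a:+, d:+, f:+; rest ⊤}
  B3:   IN={a:+, d:+, f:+; rest ⊤}   OUT={a:+, d:+, f:+; rest ⊤}
  B4:   IN={a:+, d:+, f:+; rest ⊤}   OUT={d:+, f:+; rest ⊤}
  B5:   IN={d:+, f:+; rest ⊤}   OUT={d:+; rest ⊤}
  B6:   IN={d:+; rest ⊤}   OUT={d:+, e:+; rest ⊤}
  B7:   IN={d:+, e:+; rest ⊤}   OUT={d:+, e:+; rest ⊤}
  B8:   IN={d:+, e:+; rest ⊤}   OUT={e:+; rest ⊤}
  B9:   IN={e:+; rest ⊤}   OUT={c:-; rest ⊤}

Merge at B8: IN[B8] = OUT[B7] = {a: ⊤, b: ⊤, c: ⊤, d: +, e: +, f: ⊤}

Answer: {a: ⊤, b: ⊤, c: ⊤, d: +, e: +, f: ⊤}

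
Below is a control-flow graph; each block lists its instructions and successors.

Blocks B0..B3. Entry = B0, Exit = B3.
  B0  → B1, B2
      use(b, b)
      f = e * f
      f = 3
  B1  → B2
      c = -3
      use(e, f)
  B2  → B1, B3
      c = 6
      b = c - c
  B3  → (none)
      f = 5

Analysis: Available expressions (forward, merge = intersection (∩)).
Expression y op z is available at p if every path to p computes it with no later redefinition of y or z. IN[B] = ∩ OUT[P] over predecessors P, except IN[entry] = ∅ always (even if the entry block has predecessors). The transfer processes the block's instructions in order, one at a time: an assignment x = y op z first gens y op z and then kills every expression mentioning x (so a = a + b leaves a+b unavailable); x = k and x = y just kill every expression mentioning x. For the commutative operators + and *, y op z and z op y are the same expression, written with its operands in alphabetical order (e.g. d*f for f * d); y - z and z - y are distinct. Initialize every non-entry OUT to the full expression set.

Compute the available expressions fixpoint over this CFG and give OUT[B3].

Answer: {c-c}

Derivation:
Converged values:
  B0:   IN={}   OUT={}
  B1:   IN={}   OUT={}
  B2:   IN={}   OUT={c-c}
  B3:   IN={c-c}   OUT={c-c}

Merge at B3: IN[B3] = OUT[B2] = {c-c}
Applying B3's transfer function to that IN value gives OUT[B3] (row B3 above).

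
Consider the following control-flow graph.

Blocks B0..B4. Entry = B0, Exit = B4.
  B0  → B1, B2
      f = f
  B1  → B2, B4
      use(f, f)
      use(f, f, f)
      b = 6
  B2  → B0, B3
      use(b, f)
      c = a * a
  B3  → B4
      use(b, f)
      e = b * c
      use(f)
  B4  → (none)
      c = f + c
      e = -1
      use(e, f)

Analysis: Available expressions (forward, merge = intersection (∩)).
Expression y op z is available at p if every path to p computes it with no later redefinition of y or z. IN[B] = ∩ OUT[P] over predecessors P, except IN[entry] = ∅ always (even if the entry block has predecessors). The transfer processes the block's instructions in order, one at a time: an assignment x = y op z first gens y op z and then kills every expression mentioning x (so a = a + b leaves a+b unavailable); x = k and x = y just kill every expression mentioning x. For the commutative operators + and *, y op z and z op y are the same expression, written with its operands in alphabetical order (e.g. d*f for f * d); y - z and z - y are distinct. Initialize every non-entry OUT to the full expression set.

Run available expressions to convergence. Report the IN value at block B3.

Answer: {a*a}

Working:
Fixpoint table:
  B0:   IN={}   OUT={}
  B1:   IN={}   OUT={}
  B2:   IN={}   OUT={a*a}
  B3:   IN={a*a}   OUT={a*a, b*c}
  B4:   IN={}   OUT={}

Merge at B3: IN[B3] = OUT[B2] = {a*a}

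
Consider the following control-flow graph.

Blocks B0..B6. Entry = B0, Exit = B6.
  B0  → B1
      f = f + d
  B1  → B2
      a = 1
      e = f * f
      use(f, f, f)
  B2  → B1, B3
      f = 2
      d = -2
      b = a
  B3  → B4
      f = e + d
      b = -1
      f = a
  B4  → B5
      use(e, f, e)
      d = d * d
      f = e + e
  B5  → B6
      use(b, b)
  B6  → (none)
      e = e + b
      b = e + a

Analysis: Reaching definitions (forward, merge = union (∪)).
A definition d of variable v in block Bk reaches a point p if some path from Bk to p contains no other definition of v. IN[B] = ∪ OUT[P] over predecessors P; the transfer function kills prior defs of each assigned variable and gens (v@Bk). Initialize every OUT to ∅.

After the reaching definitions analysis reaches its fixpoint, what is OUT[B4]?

Fixpoint table:
  B0: | IN={} | OUT={f@B0}
  B1: | IN={a@B1, b@B2, d@B2, e@B1, f@B0, f@B2} | OUT={a@B1, b@B2, d@B2, e@B1, f@B0, f@B2}
  B2: | IN={a@B1, b@B2, d@B2, e@B1, f@B0, f@B2} | OUT={a@B1, b@B2, d@B2, e@B1, f@B2}
  B3: | IN={a@B1, b@B2, d@B2, e@B1, f@B2} | OUT={a@B1, b@B3, d@B2, e@B1, f@B3}
  B4: | IN={a@B1, b@B3, d@B2, e@B1, f@B3} | OUT={a@B1, b@B3, d@B4, e@B1, f@B4}
  B5: | IN={a@B1, b@B3, d@B4, e@B1, f@B4} | OUT={a@B1, b@B3, d@B4, e@B1, f@B4}
  B6: | IN={a@B1, b@B3, d@B4, e@B1, f@B4} | OUT={a@B1, b@B6, d@B4, e@B6, f@B4}

Merge at B4: IN[B4] = OUT[B3] = {a@B1, b@B3, d@B2, e@B1, f@B3}
Applying B4's transfer function to that IN value gives OUT[B4] (row B4 above).

Answer: {a@B1, b@B3, d@B4, e@B1, f@B4}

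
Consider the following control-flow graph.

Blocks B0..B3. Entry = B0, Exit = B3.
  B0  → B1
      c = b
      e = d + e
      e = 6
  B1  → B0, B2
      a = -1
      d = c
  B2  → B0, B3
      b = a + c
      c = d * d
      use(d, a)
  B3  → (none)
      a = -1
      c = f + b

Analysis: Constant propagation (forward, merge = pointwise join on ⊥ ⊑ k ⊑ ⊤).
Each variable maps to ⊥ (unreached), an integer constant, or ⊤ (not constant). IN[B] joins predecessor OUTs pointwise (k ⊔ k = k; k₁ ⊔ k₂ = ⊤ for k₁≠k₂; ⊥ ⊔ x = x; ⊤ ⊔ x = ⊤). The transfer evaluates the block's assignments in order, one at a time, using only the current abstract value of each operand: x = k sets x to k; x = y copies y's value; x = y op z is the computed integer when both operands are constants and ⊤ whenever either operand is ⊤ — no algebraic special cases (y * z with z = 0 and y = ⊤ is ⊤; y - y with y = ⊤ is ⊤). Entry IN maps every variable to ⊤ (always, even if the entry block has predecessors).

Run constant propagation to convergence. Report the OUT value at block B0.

Answer: {a: ⊤, b: ⊤, c: ⊤, d: ⊤, e: 6, f: ⊤}

Working:
Converged values:
  B0:  IN=(all ⊤)  OUT={e:6; rest ⊤}
  B1:  IN={e:6; rest ⊤}  OUT={a:-1, e:6; rest ⊤}
  B2:  IN={a:-1, e:6; rest ⊤}  OUT={a:-1, e:6; rest ⊤}
  B3:  IN={a:-1, e:6; rest ⊤}  OUT={a:-1, e:6; rest ⊤}

Merge at B0 (entry node, so the boundary value (all ⊤) is joined with the incoming edge(s)): IN[B0] = (all ⊤) ⊔ OUT[B1] ⊔ OUT[B2] = {a: ⊤, b: ⊤, c: ⊤, d: ⊤, e: ⊤, f: ⊤}
Applying B0's transfer function to that IN value gives OUT[B0] (row B0 above).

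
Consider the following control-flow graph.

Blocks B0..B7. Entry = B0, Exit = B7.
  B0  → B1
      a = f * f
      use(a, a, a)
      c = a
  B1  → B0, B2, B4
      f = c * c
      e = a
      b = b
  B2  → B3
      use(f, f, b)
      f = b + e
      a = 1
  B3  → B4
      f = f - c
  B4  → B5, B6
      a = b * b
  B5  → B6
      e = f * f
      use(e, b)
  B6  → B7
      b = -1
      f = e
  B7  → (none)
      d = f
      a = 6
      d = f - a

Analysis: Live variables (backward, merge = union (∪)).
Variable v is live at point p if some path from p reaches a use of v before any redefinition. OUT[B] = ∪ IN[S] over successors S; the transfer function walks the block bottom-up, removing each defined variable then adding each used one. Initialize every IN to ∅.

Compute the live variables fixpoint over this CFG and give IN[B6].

Converged values:
  B0:  IN={b, f}  OUT={a, b, c}
  B1:  IN={a, b, c}  OUT={b, c, e, f}
  B2:  IN={b, c, e, f}  OUT={b, c, e, f}
  B3:  IN={b, c, e, f}  OUT={b, e, f}
  B4:  IN={b, e, f}  OUT={b, e, f}
  B5:  IN={b, f}  OUT={e}
  B6:  IN={e}  OUT={f}
  B7:  IN={f}  OUT={}

Merge at B6: OUT[B6] = IN[B7] = {f}
Applying B6's transfer function to that OUT value gives IN[B6] (row B6 above).

Answer: {e}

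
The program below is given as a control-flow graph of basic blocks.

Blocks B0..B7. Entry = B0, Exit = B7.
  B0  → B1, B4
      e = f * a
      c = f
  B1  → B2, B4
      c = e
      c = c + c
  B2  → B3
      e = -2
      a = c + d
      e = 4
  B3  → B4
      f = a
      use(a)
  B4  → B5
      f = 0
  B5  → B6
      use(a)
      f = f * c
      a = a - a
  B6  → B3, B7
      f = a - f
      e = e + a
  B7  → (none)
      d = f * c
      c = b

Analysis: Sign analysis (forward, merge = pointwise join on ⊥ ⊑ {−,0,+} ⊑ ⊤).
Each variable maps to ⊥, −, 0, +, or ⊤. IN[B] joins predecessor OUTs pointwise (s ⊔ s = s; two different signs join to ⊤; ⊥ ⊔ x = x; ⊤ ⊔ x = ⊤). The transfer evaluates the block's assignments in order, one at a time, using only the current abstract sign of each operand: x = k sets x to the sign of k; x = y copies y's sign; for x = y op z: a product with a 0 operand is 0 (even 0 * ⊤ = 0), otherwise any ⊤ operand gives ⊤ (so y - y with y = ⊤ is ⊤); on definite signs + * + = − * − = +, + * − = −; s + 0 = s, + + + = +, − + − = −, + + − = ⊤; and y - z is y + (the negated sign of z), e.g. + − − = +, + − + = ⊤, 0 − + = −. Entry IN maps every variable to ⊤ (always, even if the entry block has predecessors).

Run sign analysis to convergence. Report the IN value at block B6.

Converged values:
  B0:  IN=(all ⊤)  OUT=(all ⊤)
  B1:  IN=(all ⊤)  OUT=(all ⊤)
  B2:  IN=(all ⊤)  OUT={e:+; rest ⊤}
  B3:  IN=(all ⊤)  OUT=(all ⊤)
  B4:  IN=(all ⊤)  OUT={f:0; rest ⊤}
  B5:  IN={f:0; rest ⊤}  OUT={f:0; rest ⊤}
  B6:  IN={f:0; rest ⊤}  OUT=(all ⊤)
  B7:  IN=(all ⊤)  OUT=(all ⊤)

Merge at B6: IN[B6] = OUT[B5] = {a: ⊤, b: ⊤, c: ⊤, d: ⊤, e: ⊤, f: 0}

Answer: {a: ⊤, b: ⊤, c: ⊤, d: ⊤, e: ⊤, f: 0}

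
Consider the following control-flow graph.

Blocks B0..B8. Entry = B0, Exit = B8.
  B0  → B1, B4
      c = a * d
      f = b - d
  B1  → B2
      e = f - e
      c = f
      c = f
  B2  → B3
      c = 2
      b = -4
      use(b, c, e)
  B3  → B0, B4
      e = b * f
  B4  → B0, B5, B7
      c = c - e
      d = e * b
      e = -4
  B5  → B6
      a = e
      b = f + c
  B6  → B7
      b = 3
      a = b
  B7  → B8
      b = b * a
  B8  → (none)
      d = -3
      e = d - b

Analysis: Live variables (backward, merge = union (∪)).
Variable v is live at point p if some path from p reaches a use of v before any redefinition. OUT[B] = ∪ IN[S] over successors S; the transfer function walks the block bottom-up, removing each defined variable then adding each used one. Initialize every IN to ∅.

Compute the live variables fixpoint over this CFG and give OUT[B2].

Per-block solution:
  B0: | IN={a, b, d, e} | OUT={a, b, c, d, e, f}
  B1: | IN={a, d, e, f} | OUT={a, d, e, f}
  B2: | IN={a, d, e, f} | OUT={a, b, c, d, f}
  B3: | IN={a, b, c, d, f} | OUT={a, b, c, d, e, f}
  B4: | IN={a, b, c, e, f} | OUT={a, b, c, d, e, f}
  B5: | IN={c, e, f} | OUT={}
  B6: | IN={} | OUT={a, b}
  B7: | IN={a, b} | OUT={b}
  B8: | IN={b} | OUT={}

Merge at B2: OUT[B2] = IN[B3] = {a, b, c, d, f}

Answer: {a, b, c, d, f}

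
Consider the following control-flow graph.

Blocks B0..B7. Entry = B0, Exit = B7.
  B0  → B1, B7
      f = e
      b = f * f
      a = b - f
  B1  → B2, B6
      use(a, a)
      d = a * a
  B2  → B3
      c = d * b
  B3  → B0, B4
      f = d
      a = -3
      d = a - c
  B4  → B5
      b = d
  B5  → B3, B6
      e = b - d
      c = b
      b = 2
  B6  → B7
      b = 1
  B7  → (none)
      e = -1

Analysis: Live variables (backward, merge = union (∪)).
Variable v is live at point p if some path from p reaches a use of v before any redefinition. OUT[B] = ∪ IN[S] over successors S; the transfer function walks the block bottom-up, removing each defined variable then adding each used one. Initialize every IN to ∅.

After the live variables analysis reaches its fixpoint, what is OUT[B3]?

Fixpoint table:
  B0:   IN={e}   OUT={a, b, e}
  B1:   IN={a, b, e}   OUT={b, d, e}
  B2:   IN={b, d, e}   OUT={c, d, e}
  B3:   IN={c, d, e}   OUT={d, e}
  B4:   IN={d}   OUT={b, d}
  B5:   IN={b, d}   OUT={c, d, e}
  B6:   IN={}   OUT={}
  B7:   IN={}   OUT={}

Merge at B3: OUT[B3] = IN[B0] ⊔ IN[B4] = {d, e}

Answer: {d, e}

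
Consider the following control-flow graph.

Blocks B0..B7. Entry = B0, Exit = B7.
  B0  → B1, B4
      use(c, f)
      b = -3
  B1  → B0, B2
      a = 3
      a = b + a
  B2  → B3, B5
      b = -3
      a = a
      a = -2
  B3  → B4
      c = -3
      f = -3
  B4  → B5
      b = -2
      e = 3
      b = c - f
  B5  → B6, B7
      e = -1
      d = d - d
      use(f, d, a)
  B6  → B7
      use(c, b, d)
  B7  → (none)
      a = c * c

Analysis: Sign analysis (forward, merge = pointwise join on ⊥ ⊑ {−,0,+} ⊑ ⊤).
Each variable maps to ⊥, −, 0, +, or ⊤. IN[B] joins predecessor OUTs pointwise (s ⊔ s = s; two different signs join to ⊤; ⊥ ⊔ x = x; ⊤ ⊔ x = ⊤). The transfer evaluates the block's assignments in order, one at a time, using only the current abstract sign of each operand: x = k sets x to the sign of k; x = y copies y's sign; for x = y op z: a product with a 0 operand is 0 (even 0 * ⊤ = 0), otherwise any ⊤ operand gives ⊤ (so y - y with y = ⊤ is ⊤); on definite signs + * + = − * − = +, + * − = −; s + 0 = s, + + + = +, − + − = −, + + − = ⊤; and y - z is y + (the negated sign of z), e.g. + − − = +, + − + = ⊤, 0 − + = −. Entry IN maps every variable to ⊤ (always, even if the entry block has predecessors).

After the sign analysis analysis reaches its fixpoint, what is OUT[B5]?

Answer: {a: ⊤, b: ⊤, c: ⊤, d: ⊤, e: -, f: ⊤}

Derivation:
Per-block solution:
  B0:   IN=(all ⊤)   OUT={b:-; rest ⊤}
  B1:   IN={b:-; rest ⊤}   OUT={b:-; rest ⊤}
  B2:   IN={b:-; rest ⊤}   OUT={a:-, b:-; rest ⊤}
  B3:   IN={a:-, b:-; rest ⊤}   OUT={a:-, b:-, c:-, f:-; rest ⊤}
  B4:   IN={b:-; rest ⊤}   OUT={e:+; rest ⊤}
  B5:   IN=(all ⊤)   OUT={e:-; rest ⊤}
  B6:   IN={e:-; rest ⊤}   OUT={e:-; rest ⊤}
  B7:   IN={e:-; rest ⊤}   OUT={e:-; rest ⊤}

Merge at B5: IN[B5] = OUT[B2] ⊔ OUT[B4] = {a: ⊤, b: ⊤, c: ⊤, d: ⊤, e: ⊤, f: ⊤}
Applying B5's transfer function to that IN value gives OUT[B5] (row B5 above).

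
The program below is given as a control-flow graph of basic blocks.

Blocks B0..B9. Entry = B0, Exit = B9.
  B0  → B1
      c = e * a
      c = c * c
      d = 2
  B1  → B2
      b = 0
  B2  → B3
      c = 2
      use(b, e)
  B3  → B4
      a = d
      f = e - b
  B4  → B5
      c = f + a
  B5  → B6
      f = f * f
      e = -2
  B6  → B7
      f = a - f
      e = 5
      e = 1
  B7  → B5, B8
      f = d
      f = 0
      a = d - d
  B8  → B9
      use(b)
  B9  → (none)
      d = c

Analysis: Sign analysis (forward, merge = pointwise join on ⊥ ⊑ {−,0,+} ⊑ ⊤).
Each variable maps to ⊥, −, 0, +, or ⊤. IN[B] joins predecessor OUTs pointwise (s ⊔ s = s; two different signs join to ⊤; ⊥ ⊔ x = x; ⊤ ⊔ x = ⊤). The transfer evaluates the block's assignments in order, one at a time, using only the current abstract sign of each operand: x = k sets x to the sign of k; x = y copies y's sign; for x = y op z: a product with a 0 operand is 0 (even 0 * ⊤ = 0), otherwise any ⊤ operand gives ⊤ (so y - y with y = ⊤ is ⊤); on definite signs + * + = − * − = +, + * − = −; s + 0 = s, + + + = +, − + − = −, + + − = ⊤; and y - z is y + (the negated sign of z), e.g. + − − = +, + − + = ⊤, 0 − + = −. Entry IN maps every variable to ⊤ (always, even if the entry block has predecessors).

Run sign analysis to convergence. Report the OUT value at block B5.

Answer: {a: ⊤, b: 0, c: ⊤, d: +, e: -, f: ⊤}

Working:
Converged values:
  B0: | IN=(all ⊤) | OUT={d:+; rest ⊤}
  B1: | IN={d:+; rest ⊤} | OUT={b:0, d:+; rest ⊤}
  B2: | IN={b:0, d:+; rest ⊤} | OUT={b:0, c:+, d:+; rest ⊤}
  B3: | IN={b:0, c:+, d:+; rest ⊤} | OUT={a:+, b:0, c:+, d:+; rest ⊤}
  B4: | IN={a:+, b:0, c:+, d:+; rest ⊤} | OUT={a:+, b:0, d:+; rest ⊤}
  B5: | IN={b:0, d:+; rest ⊤} | OUT={b:0, d:+, e:-; rest ⊤}
  B6: | IN={b:0, d:+, e:-; rest ⊤} | OUT={b:0, d:+, e:+; rest ⊤}
  B7: | IN={b:0, d:+, e:+; rest ⊤} | OUT={b:0, d:+, e:+, f:0; rest ⊤}
  B8: | IN={b:0, d:+, e:+, f:0; rest ⊤} | OUT={b:0, d:+, e:+, f:0; rest ⊤}
  B9: | IN={b:0, d:+, e:+, f:0; rest ⊤} | OUT={b:0, e:+, f:0; rest ⊤}

Merge at B5: IN[B5] = OUT[B4] ⊔ OUT[B7] = {a: ⊤, b: 0, c: ⊤, d: +, e: ⊤, f: ⊤}
Applying B5's transfer function to that IN value gives OUT[B5] (row B5 above).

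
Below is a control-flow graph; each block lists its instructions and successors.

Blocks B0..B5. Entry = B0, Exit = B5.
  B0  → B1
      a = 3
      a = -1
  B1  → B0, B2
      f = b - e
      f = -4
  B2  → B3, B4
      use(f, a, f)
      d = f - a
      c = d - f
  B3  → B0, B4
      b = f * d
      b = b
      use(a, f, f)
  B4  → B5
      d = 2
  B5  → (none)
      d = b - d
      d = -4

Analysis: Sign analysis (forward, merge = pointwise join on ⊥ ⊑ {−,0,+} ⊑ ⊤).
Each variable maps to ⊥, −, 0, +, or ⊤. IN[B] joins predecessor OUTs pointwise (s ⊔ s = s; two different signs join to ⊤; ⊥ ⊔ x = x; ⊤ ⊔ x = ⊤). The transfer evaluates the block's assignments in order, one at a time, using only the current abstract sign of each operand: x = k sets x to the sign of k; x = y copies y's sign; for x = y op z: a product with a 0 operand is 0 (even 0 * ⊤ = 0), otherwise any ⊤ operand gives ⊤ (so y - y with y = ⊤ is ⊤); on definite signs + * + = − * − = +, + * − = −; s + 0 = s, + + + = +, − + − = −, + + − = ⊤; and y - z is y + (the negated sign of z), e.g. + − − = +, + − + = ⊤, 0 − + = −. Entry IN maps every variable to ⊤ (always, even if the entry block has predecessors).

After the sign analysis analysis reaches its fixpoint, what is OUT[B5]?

Answer: {a: -, b: ⊤, c: ⊤, d: -, e: ⊤, f: -}

Working:
Per-block solution:
  B0:  IN=(all ⊤)  OUT={a:-; rest ⊤}
  B1:  IN={a:-; rest ⊤}  OUT={a:-, f:-; rest ⊤}
  B2:  IN={a:-, f:-; rest ⊤}  OUT={a:-, f:-; rest ⊤}
  B3:  IN={a:-, f:-; rest ⊤}  OUT={a:-, f:-; rest ⊤}
  B4:  IN={a:-, f:-; rest ⊤}  OUT={a:-, d:+, f:-; rest ⊤}
  B5:  IN={a:-, d:+, f:-; rest ⊤}  OUT={a:-, d:-, f:-; rest ⊤}

Merge at B5: IN[B5] = OUT[B4] = {a: -, b: ⊤, c: ⊤, d: +, e: ⊤, f: -}
Applying B5's transfer function to that IN value gives OUT[B5] (row B5 above).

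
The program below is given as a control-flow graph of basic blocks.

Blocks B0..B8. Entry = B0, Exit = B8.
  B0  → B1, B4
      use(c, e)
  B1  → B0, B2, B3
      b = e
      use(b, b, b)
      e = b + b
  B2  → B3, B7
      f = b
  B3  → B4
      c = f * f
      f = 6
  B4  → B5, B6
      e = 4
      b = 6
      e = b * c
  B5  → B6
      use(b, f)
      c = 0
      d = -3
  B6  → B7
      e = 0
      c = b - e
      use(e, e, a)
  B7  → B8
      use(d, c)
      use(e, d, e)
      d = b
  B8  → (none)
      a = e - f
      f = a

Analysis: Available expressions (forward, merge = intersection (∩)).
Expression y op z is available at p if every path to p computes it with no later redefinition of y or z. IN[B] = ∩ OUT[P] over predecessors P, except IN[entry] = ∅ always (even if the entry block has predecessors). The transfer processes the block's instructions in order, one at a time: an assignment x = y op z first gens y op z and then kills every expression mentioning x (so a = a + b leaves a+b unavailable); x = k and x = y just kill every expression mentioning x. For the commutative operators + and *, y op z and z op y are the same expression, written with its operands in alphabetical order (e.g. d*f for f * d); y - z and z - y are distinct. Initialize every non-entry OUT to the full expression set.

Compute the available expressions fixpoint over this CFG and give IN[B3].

Answer: {b+b}

Derivation:
Converged values:
  B0:   IN={}   OUT={}
  B1:   IN={}   OUT={b+b}
  B2:   IN={b+b}   OUT={b+b}
  B3:   IN={b+b}   OUT={b+b}
  B4:   IN={}   OUT={b*c}
  B5:   IN={b*c}   OUT={}
  B6:   IN={}   OUT={b-e}
  B7:   IN={}   OUT={}
  B8:   IN={}   OUT={}

Merge at B3: IN[B3] = OUT[B1] ∩ OUT[B2] = {b+b}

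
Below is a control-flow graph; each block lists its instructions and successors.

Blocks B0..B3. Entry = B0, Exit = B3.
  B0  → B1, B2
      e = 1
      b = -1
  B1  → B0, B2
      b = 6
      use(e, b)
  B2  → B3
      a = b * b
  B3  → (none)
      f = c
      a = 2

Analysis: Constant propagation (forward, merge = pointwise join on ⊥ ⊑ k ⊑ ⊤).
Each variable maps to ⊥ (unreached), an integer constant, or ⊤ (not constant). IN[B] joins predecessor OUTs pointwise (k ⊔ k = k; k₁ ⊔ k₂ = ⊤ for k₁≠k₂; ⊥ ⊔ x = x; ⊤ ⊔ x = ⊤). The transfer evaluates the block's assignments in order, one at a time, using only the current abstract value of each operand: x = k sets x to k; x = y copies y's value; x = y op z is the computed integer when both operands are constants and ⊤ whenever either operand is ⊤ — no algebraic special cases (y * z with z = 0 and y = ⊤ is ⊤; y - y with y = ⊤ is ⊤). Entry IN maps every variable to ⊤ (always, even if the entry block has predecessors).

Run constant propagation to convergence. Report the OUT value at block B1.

Answer: {a: ⊤, b: 6, c: ⊤, d: ⊤, e: 1, f: ⊤}

Working:
Fixpoint table:
  B0:  IN=(all ⊤)  OUT={b:-1, e:1; rest ⊤}
  B1:  IN={b:-1, e:1; rest ⊤}  OUT={b:6, e:1; rest ⊤}
  B2:  IN={e:1; rest ⊤}  OUT={e:1; rest ⊤}
  B3:  IN={e:1; rest ⊤}  OUT={a:2, e:1; rest ⊤}

Merge at B1: IN[B1] = OUT[B0] = {a: ⊤, b: -1, c: ⊤, d: ⊤, e: 1, f: ⊤}
Applying B1's transfer function to that IN value gives OUT[B1] (row B1 above).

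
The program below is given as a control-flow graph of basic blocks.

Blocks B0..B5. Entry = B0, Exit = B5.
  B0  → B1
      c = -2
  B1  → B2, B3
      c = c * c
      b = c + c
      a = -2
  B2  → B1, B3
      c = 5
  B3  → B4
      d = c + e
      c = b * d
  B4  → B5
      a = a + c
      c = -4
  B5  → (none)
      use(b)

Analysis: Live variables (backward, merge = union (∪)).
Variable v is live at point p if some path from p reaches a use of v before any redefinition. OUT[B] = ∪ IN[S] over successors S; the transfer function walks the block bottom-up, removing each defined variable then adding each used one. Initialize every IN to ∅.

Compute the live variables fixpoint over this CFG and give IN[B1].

Answer: {c, e}

Derivation:
Per-block solution:
  B0: | IN={e} | OUT={c, e}
  B1: | IN={c, e} | OUT={a, b, c, e}
  B2: | IN={a, b, e} | OUT={a, b, c, e}
  B3: | IN={a, b, c, e} | OUT={a, b, c}
  B4: | IN={a, b, c} | OUT={b}
  B5: | IN={b} | OUT={}

Merge at B1: OUT[B1] = IN[B2] ⊔ IN[B3] = {a, b, c, e}
Applying B1's transfer function to that OUT value gives IN[B1] (row B1 above).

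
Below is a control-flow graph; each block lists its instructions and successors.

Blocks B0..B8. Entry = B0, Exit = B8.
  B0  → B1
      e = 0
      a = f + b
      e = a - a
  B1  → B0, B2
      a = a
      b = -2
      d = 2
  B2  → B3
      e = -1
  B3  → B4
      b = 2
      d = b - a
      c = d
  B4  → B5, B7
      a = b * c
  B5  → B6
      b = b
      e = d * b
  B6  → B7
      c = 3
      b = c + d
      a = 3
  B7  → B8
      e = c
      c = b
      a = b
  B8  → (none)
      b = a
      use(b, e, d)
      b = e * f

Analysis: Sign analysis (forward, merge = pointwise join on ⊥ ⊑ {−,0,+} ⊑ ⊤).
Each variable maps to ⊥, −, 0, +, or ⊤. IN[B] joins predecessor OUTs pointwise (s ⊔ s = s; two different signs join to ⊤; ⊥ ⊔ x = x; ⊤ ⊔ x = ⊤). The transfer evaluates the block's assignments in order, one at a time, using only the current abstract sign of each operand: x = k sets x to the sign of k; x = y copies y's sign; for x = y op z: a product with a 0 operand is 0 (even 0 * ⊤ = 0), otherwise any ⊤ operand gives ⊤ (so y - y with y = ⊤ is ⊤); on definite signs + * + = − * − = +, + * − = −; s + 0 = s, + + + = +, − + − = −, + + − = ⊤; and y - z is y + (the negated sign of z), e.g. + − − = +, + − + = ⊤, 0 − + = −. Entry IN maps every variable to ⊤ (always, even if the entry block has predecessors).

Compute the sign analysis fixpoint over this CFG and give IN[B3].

Answer: {a: ⊤, b: -, c: ⊤, d: +, e: -, f: ⊤}

Derivation:
Fixpoint table:
  B0:   IN=(all ⊤)   OUT=(all ⊤)
  B1:   IN=(all ⊤)   OUT={b:-, d:+; rest ⊤}
  B2:   IN={b:-, d:+; rest ⊤}   OUT={b:-, d:+, e:-; rest ⊤}
  B3:   IN={b:-, d:+, e:-; rest ⊤}   OUT={b:+, e:-; rest ⊤}
  B4:   IN={b:+, e:-; rest ⊤}   OUT={b:+, e:-; rest ⊤}
  B5:   IN={b:+, e:-; rest ⊤}   OUT={b:+; rest ⊤}
  B6:   IN={b:+; rest ⊤}   OUT={a:+, c:+; rest ⊤}
  B7:   IN=(all ⊤)   OUT=(all ⊤)
  B8:   IN=(all ⊤)   OUT=(all ⊤)

Merge at B3: IN[B3] = OUT[B2] = {a: ⊤, b: -, c: ⊤, d: +, e: -, f: ⊤}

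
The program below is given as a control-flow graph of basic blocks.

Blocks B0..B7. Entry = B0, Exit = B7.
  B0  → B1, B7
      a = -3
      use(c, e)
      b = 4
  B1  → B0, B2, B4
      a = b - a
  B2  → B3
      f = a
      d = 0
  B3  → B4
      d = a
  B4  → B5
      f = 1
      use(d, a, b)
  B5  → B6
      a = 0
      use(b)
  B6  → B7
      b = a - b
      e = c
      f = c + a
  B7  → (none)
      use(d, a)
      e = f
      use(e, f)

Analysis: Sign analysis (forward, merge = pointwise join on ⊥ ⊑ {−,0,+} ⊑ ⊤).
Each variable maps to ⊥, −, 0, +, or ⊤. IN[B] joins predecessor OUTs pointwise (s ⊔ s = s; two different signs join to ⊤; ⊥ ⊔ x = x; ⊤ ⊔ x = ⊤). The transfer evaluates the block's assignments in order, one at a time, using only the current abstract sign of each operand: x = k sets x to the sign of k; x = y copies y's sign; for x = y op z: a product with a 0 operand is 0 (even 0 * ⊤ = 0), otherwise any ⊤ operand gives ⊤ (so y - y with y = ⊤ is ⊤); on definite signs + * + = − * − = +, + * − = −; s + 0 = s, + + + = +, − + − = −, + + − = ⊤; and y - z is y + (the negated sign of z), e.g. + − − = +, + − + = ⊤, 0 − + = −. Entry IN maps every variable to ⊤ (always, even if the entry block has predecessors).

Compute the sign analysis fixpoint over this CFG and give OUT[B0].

Per-block solution:
  B0:   IN=(all ⊤)   OUT={a:-, b:+; rest ⊤}
  B1:   IN={a:-, b:+; rest ⊤}   OUT={a:+, b:+; rest ⊤}
  B2:   IN={a:+, b:+; rest ⊤}   OUT={a:+, b:+, d:0, f:+; rest ⊤}
  B3:   IN={a:+, b:+, d:0, f:+; rest ⊤}   OUT={a:+, b:+, d:+, f:+; rest ⊤}
  B4:   IN={a:+, b:+; rest ⊤}   OUT={a:+, b:+, f:+; rest ⊤}
  B5:   IN={a:+, b:+, f:+; rest ⊤}   OUT={a:0, b:+, f:+; rest ⊤}
  B6:   IN={a:0, b:+, f:+; rest ⊤}   OUT={a:0, b:-; rest ⊤}
  B7:   IN=(all ⊤)   OUT=(all ⊤)

Merge at B0 (entry node, so the boundary value (all ⊤) is joined with the incoming edge(s)): IN[B0] = (all ⊤) ⊔ OUT[B1] = {a: ⊤, b: ⊤, c: ⊤, d: ⊤, e: ⊤, f: ⊤}
Applying B0's transfer function to that IN value gives OUT[B0] (row B0 above).

Answer: {a: -, b: +, c: ⊤, d: ⊤, e: ⊤, f: ⊤}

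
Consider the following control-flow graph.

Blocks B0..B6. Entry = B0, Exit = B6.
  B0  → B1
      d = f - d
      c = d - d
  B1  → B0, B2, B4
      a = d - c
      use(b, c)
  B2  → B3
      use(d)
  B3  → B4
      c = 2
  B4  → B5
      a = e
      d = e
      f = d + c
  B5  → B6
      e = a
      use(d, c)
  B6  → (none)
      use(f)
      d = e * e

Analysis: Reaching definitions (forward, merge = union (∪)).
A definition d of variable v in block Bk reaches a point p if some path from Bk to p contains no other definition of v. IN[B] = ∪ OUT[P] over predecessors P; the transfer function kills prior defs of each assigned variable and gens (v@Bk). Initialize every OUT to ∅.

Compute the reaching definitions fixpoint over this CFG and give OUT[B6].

Per-block solution:
  B0: | IN={a@B1, c@B0, d@B0} | OUT={a@B1, c@B0, d@B0}
  B1: | IN={a@B1, c@B0, d@B0} | OUT={a@B1, c@B0, d@B0}
  B2: | IN={a@B1, c@B0, d@B0} | OUT={a@B1, c@B0, d@B0}
  B3: | IN={a@B1, c@B0, d@B0} | OUT={a@B1, c@B3, d@B0}
  B4: | IN={a@B1, c@B0, c@B3, d@B0} | OUT={a@B4, c@B0, c@B3, d@B4, f@B4}
  B5: | IN={a@B4, c@B0, c@B3, d@B4, f@B4} | OUT={a@B4, c@B0, c@B3, d@B4, e@B5, f@B4}
  B6: | IN={a@B4, c@B0, c@B3, d@B4, e@B5, f@B4} | OUT={a@B4, c@B0, c@B3, d@B6, e@B5, f@B4}

Merge at B6: IN[B6] = OUT[B5] = {a@B4, c@B0, c@B3, d@B4, e@B5, f@B4}
Applying B6's transfer function to that IN value gives OUT[B6] (row B6 above).

Answer: {a@B4, c@B0, c@B3, d@B6, e@B5, f@B4}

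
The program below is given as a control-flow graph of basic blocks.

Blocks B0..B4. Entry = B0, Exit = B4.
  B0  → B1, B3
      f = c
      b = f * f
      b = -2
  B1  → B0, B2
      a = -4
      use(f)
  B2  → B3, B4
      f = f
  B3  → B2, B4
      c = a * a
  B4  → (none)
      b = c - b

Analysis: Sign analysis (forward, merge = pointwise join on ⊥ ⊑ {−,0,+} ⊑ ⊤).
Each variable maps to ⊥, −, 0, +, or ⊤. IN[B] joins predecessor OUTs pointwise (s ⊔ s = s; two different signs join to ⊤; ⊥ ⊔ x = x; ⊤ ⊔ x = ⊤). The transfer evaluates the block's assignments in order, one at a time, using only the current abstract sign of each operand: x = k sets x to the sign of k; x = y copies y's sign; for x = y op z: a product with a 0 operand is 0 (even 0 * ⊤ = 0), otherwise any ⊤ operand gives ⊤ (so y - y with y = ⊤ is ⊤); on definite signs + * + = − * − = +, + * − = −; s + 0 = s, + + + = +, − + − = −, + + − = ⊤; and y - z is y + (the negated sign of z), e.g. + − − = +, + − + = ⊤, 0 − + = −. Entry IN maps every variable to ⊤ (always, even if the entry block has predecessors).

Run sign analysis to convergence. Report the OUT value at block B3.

Fixpoint table:
  B0:  IN=(all ⊤)  OUT={b:-; rest ⊤}
  B1:  IN={b:-; rest ⊤}  OUT={a:-, b:-; rest ⊤}
  B2:  IN={b:-; rest ⊤}  OUT={b:-; rest ⊤}
  B3:  IN={b:-; rest ⊤}  OUT={b:-; rest ⊤}
  B4:  IN={b:-; rest ⊤}  OUT=(all ⊤)

Merge at B3: IN[B3] = OUT[B0] ⊔ OUT[B2] = {a: ⊤, b: -, c: ⊤, d: ⊤, e: ⊤, f: ⊤}
Applying B3's transfer function to that IN value gives OUT[B3] (row B3 above).

Answer: {a: ⊤, b: -, c: ⊤, d: ⊤, e: ⊤, f: ⊤}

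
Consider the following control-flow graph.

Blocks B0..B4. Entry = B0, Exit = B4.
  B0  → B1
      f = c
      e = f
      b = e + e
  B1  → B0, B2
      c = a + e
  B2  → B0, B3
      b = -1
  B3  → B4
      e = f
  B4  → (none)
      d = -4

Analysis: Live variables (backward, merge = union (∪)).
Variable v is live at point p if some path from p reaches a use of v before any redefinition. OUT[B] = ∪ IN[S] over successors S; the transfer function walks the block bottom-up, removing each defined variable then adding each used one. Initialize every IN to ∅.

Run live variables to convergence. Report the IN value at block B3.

Answer: {f}

Working:
Converged values:
  B0:  IN={a, c}  OUT={a, e, f}
  B1:  IN={a, e, f}  OUT={a, c, f}
  B2:  IN={a, c, f}  OUT={a, c, f}
  B3:  IN={f}  OUT={}
  B4:  IN={}  OUT={}

Merge at B3: OUT[B3] = IN[B4] = {}
Applying B3's transfer function to that OUT value gives IN[B3] (row B3 above).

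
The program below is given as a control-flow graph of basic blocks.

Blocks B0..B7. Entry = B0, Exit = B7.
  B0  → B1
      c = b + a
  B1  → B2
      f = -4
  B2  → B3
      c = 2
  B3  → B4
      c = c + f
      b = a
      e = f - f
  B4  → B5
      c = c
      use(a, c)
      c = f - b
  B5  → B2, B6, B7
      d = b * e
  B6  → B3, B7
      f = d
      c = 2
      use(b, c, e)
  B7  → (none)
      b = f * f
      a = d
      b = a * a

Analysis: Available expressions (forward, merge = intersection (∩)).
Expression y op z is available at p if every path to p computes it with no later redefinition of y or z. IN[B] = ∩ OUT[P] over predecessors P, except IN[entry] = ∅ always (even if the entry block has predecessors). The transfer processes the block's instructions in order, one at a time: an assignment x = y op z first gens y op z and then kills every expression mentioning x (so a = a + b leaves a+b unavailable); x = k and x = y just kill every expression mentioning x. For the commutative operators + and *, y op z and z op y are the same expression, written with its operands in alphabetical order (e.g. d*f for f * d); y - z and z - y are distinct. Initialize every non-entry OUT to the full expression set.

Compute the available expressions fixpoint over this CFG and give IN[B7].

Converged values:
  B0:   IN={}   OUT={a+b}
  B1:   IN={a+b}   OUT={a+b}
  B2:   IN={}   OUT={}
  B3:   IN={}   OUT={f-f}
  B4:   IN={f-f}   OUT={f-b, f-f}
  B5:   IN={f-b, f-f}   OUT={b*e, f-b, f-f}
  B6:   IN={b*e, f-b, f-f}   OUT={b*e}
  B7:   IN={b*e}   OUT={a*a, f*f}

Merge at B7: IN[B7] = OUT[B5] ∩ OUT[B6] = {b*e}

Answer: {b*e}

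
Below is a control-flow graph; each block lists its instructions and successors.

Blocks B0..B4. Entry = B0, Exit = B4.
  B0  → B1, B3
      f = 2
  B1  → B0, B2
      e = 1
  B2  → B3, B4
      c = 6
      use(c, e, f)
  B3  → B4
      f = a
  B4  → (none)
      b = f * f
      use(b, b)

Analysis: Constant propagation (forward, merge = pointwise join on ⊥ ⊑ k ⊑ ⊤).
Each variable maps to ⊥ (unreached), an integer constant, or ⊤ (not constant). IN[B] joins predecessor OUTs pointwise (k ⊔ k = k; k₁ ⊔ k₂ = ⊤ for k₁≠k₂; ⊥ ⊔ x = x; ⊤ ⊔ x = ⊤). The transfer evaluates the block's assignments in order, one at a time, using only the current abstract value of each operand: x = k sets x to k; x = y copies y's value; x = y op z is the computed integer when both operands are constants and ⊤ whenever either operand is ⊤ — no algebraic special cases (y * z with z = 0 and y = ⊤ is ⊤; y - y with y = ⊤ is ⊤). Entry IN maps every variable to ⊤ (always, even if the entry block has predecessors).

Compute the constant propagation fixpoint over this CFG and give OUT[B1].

Answer: {a: ⊤, b: ⊤, c: ⊤, d: ⊤, e: 1, f: 2}

Trace:
Fixpoint table:
  B0:  IN=(all ⊤)  OUT={f:2; rest ⊤}
  B1:  IN={f:2; rest ⊤}  OUT={e:1, f:2; rest ⊤}
  B2:  IN={e:1, f:2; rest ⊤}  OUT={c:6, e:1, f:2; rest ⊤}
  B3:  IN={f:2; rest ⊤}  OUT=(all ⊤)
  B4:  IN=(all ⊤)  OUT=(all ⊤)

Merge at B1: IN[B1] = OUT[B0] = {a: ⊤, b: ⊤, c: ⊤, d: ⊤, e: ⊤, f: 2}
Applying B1's transfer function to that IN value gives OUT[B1] (row B1 above).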